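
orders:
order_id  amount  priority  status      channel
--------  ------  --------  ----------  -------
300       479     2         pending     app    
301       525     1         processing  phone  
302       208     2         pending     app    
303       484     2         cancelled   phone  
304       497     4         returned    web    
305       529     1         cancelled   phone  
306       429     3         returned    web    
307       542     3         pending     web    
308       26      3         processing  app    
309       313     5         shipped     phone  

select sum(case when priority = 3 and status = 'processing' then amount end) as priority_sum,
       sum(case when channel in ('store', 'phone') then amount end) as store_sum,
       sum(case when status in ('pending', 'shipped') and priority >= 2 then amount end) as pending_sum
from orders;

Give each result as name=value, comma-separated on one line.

priority_sum=26, store_sum=1851, pending_sum=1542

[priority_sum: priority = 3 and status = 'processing']
order_id=300: ✗
order_id=301: ✗
order_id=302: ✗
order_id=303: ✗
order_id=304: ✗
order_id=305: ✗
order_id=306: ✗
order_id=307: ✗
order_id=308: ✓ → 26
order_id=309: ✗
priority_sum = 26
—
[store_sum: channel in ('store', 'phone')]
order_id=300: ✗
order_id=301: ✓ → 525
order_id=302: ✗
order_id=303: ✓ → 484
order_id=304: ✗
order_id=305: ✓ → 529
order_id=306: ✗
order_id=307: ✗
order_id=308: ✗
order_id=309: ✓ → 313
store_sum = 525 + 484 + 529 + 313 = 1851
—
[pending_sum: status in ('pending', 'shipped') and priority >= 2]
order_id=300: ✓ → 479
order_id=301: ✗
order_id=302: ✓ → 208
order_id=303: ✗
order_id=304: ✗
order_id=305: ✗
order_id=306: ✗
order_id=307: ✓ → 542
order_id=308: ✗
order_id=309: ✓ → 313
pending_sum = 479 + 208 + 542 + 313 = 1542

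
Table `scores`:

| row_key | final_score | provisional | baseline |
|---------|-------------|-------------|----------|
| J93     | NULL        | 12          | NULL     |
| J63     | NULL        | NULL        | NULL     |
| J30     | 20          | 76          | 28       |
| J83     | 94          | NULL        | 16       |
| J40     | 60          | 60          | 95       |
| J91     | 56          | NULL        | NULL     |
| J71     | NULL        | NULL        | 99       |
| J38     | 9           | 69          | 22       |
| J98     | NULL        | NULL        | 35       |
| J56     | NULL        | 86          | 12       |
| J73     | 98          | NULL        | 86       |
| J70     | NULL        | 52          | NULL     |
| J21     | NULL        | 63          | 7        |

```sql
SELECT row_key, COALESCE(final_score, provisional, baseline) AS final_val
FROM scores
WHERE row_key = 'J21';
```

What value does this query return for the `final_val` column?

row_key = J21: final_score=NULL, provisional=63, baseline=7.
final_score=NULL, provisional=63 → 63

63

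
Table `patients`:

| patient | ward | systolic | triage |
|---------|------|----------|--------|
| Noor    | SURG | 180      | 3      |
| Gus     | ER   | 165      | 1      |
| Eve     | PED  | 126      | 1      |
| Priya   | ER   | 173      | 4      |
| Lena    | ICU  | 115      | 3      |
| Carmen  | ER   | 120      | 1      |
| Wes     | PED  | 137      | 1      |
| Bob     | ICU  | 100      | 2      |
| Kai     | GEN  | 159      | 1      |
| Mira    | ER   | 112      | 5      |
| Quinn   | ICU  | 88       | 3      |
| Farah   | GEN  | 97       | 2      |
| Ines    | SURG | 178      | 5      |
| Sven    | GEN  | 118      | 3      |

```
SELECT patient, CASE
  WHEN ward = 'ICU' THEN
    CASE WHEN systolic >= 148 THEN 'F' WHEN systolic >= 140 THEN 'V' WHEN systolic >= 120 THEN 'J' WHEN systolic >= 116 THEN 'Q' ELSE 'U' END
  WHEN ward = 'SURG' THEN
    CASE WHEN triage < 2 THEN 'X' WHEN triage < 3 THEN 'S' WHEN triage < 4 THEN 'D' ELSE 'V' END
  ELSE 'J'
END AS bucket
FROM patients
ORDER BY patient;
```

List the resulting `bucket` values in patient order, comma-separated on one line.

patient=Bob: ward='ICU' → inner[ELSE] → U
patient=Carmen: ward='ER' → outer ELSE → J
patient=Eve: ward='PED' → outer ELSE → J
patient=Farah: ward='GEN' → outer ELSE → J
patient=Gus: ward='ER' → outer ELSE → J
patient=Ines: ward='SURG' → inner[ELSE] → V
patient=Kai: ward='GEN' → outer ELSE → J
patient=Lena: ward='ICU' → inner[ELSE] → U
patient=Mira: ward='ER' → outer ELSE → J
patient=Noor: ward='SURG' → inner[triage < 4] → D
patient=Priya: ward='ER' → outer ELSE → J
patient=Quinn: ward='ICU' → inner[ELSE] → U
patient=Sven: ward='GEN' → outer ELSE → J
patient=Wes: ward='PED' → outer ELSE → J

U, J, J, J, J, V, J, U, J, D, J, U, J, J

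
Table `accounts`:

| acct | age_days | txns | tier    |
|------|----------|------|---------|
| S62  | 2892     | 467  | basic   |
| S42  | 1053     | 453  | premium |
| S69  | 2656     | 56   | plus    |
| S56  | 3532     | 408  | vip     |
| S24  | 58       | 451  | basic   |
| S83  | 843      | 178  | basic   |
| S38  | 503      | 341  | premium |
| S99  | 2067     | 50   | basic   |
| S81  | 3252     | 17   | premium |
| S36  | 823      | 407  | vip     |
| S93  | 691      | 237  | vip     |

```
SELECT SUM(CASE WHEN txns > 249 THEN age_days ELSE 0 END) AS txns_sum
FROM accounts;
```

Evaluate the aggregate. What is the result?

acct=S62: ✓ → 2892
acct=S42: ✓ → 1053
acct=S69: ✗
acct=S56: ✓ → 3532
acct=S24: ✓ → 58
acct=S83: ✗
acct=S38: ✓ → 503
acct=S99: ✗
acct=S81: ✗
acct=S36: ✓ → 823
acct=S93: ✗
txns_sum = 2892 + 1053 + 3532 + 58 + 503 + 823 = 8861

8861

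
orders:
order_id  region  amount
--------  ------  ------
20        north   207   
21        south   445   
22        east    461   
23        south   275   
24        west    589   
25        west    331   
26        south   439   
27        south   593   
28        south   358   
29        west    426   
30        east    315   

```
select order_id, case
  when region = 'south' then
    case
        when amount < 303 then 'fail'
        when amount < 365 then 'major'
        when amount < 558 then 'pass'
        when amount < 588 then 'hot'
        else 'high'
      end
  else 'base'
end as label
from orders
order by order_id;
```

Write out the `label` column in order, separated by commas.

base, pass, base, fail, base, base, pass, high, major, base, base

order_id=20: region='north' → outer ELSE → base
order_id=21: region='south' → inner[amount < 558] → pass
order_id=22: region='east' → outer ELSE → base
order_id=23: region='south' → inner[amount < 303] → fail
order_id=24: region='west' → outer ELSE → base
order_id=25: region='west' → outer ELSE → base
order_id=26: region='south' → inner[amount < 558] → pass
order_id=27: region='south' → inner[ELSE] → high
order_id=28: region='south' → inner[amount < 365] → major
order_id=29: region='west' → outer ELSE → base
order_id=30: region='east' → outer ELSE → base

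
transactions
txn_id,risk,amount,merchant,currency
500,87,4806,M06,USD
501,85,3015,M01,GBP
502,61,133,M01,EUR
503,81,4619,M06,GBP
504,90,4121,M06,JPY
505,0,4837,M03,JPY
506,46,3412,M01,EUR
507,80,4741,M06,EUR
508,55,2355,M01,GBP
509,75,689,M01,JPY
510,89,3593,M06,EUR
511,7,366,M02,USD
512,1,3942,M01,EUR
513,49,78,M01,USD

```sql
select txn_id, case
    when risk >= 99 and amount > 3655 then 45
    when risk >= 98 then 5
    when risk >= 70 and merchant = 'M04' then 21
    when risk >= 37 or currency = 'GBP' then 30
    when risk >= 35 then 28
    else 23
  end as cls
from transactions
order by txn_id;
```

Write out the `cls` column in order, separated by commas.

30, 30, 30, 30, 30, 23, 30, 30, 30, 30, 30, 23, 23, 30

txn_id=500: risk >= 37 or currency = 'GBP' → 30
txn_id=501: risk >= 37 or currency = 'GBP' → 30
txn_id=502: risk >= 37 or currency = 'GBP' → 30
txn_id=503: risk >= 37 or currency = 'GBP' → 30
txn_id=504: risk >= 37 or currency = 'GBP' → 30
txn_id=505: ELSE → 23
txn_id=506: risk >= 37 or currency = 'GBP' → 30
txn_id=507: risk >= 37 or currency = 'GBP' → 30
txn_id=508: risk >= 37 or currency = 'GBP' → 30
txn_id=509: risk >= 37 or currency = 'GBP' → 30
txn_id=510: risk >= 37 or currency = 'GBP' → 30
txn_id=511: ELSE → 23
txn_id=512: ELSE → 23
txn_id=513: risk >= 37 or currency = 'GBP' → 30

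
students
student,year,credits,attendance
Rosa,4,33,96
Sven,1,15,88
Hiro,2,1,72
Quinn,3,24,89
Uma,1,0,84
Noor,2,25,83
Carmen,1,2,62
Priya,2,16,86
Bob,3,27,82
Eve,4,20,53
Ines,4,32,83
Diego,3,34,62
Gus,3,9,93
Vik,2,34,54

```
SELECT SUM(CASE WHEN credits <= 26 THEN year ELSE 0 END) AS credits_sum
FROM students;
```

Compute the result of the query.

student=Rosa: ✗
student=Sven: ✓ → 1
student=Hiro: ✓ → 2
student=Quinn: ✓ → 3
student=Uma: ✓ → 1
student=Noor: ✓ → 2
student=Carmen: ✓ → 1
student=Priya: ✓ → 2
student=Bob: ✗
student=Eve: ✓ → 4
student=Ines: ✗
student=Diego: ✗
student=Gus: ✓ → 3
student=Vik: ✗
credits_sum = 1 + 2 + 3 + 1 + 2 + 1 + 2 + 4 + 3 = 19

19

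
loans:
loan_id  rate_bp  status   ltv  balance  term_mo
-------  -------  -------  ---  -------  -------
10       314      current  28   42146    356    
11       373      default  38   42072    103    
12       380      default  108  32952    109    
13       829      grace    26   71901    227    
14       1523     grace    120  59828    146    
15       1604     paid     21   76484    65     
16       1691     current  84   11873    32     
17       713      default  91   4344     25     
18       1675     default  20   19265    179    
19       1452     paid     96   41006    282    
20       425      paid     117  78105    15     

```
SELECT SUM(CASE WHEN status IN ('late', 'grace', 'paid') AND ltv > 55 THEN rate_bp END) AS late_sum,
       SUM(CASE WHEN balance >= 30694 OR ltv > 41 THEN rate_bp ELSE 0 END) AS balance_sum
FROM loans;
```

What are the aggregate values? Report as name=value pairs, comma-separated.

late_sum=3400, balance_sum=9304

[late_sum: status IN ('late', 'grace', 'paid') AND ltv > 55]
loan_id=10: ✗
loan_id=11: ✗
loan_id=12: ✗
loan_id=13: ✗
loan_id=14: ✓ → 1523
loan_id=15: ✗
loan_id=16: ✗
loan_id=17: ✗
loan_id=18: ✗
loan_id=19: ✓ → 1452
loan_id=20: ✓ → 425
late_sum = 1523 + 1452 + 425 = 3400
—
[balance_sum: balance >= 30694 OR ltv > 41]
loan_id=10: ✓ → 314
loan_id=11: ✓ → 373
loan_id=12: ✓ → 380
loan_id=13: ✓ → 829
loan_id=14: ✓ → 1523
loan_id=15: ✓ → 1604
loan_id=16: ✓ → 1691
loan_id=17: ✓ → 713
loan_id=18: ✗
loan_id=19: ✓ → 1452
loan_id=20: ✓ → 425
balance_sum = 314 + 373 + 380 + 829 + 1523 + 1604 + 1691 + 713 + 1452 + 425 = 9304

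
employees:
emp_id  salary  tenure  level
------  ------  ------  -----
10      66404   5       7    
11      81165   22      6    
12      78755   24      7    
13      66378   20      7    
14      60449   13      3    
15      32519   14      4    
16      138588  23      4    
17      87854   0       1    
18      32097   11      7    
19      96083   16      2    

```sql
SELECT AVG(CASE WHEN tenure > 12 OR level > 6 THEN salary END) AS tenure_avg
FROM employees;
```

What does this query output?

72493.1111111111

emp_id=10: ✓ → 66404
emp_id=11: ✓ → 81165
emp_id=12: ✓ → 78755
emp_id=13: ✓ → 66378
emp_id=14: ✓ → 60449
emp_id=15: ✓ → 32519
emp_id=16: ✓ → 138588
emp_id=17: ✗
emp_id=18: ✓ → 32097
emp_id=19: ✓ → 96083
tenure_avg = (66404 + 81165 + 78755 + 66378 + 60449 + 32519 + 138588 + 32097 + 96083) / 9 = 72493.1111111111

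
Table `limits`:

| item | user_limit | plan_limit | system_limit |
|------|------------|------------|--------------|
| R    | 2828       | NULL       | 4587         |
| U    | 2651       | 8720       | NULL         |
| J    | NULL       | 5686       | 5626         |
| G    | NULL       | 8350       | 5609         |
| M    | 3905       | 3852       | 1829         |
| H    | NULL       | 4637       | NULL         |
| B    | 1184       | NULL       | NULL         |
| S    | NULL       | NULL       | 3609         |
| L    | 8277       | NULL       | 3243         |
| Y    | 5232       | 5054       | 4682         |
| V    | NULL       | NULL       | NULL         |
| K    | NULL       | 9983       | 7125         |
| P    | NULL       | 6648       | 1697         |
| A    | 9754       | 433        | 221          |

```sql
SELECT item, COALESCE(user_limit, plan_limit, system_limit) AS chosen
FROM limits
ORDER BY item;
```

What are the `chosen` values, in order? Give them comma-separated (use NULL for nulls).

item=A: user_limit=9754 → 9754
item=B: user_limit=1184 → 1184
item=G: user_limit=NULL, plan_limit=8350 → 8350
item=H: user_limit=NULL, plan_limit=4637 → 4637
item=J: user_limit=NULL, plan_limit=5686 → 5686
item=K: user_limit=NULL, plan_limit=9983 → 9983
item=L: user_limit=8277 → 8277
item=M: user_limit=3905 → 3905
item=P: user_limit=NULL, plan_limit=6648 → 6648
item=R: user_limit=2828 → 2828
item=S: user_limit=NULL, plan_limit=NULL, system_limit=3609 → 3609
item=U: user_limit=2651 → 2651
item=V: user_limit=NULL, plan_limit=NULL, system_limit=NULL (all NULL) → NULL
item=Y: user_limit=5232 → 5232

9754, 1184, 8350, 4637, 5686, 9983, 8277, 3905, 6648, 2828, 3609, 2651, NULL, 5232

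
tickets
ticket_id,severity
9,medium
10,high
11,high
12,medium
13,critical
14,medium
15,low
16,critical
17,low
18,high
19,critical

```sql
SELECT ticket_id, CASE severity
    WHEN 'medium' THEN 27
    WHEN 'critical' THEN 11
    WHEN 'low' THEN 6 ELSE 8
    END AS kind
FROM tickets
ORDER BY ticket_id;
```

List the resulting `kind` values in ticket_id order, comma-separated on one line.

ticket_id=9: severity='medium' → 27
ticket_id=10: ELSE → 8
ticket_id=11: ELSE → 8
ticket_id=12: severity='medium' → 27
ticket_id=13: severity='critical' → 11
ticket_id=14: severity='medium' → 27
ticket_id=15: severity='low' → 6
ticket_id=16: severity='critical' → 11
ticket_id=17: severity='low' → 6
ticket_id=18: ELSE → 8
ticket_id=19: severity='critical' → 11

27, 8, 8, 27, 11, 27, 6, 11, 6, 8, 11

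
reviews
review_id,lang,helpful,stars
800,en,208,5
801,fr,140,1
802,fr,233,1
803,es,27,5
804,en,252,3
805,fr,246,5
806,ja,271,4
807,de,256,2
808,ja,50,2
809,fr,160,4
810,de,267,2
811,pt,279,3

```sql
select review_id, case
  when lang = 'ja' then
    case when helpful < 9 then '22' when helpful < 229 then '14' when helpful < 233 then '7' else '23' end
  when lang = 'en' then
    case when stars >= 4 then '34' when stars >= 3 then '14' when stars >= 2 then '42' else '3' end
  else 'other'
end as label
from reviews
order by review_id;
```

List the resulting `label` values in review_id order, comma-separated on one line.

34, other, other, other, 14, other, 23, other, 14, other, other, other

review_id=800: lang='en' → inner[stars >= 4] → 34
review_id=801: lang='fr' → outer ELSE → other
review_id=802: lang='fr' → outer ELSE → other
review_id=803: lang='es' → outer ELSE → other
review_id=804: lang='en' → inner[stars >= 3] → 14
review_id=805: lang='fr' → outer ELSE → other
review_id=806: lang='ja' → inner[ELSE] → 23
review_id=807: lang='de' → outer ELSE → other
review_id=808: lang='ja' → inner[helpful < 229] → 14
review_id=809: lang='fr' → outer ELSE → other
review_id=810: lang='de' → outer ELSE → other
review_id=811: lang='pt' → outer ELSE → other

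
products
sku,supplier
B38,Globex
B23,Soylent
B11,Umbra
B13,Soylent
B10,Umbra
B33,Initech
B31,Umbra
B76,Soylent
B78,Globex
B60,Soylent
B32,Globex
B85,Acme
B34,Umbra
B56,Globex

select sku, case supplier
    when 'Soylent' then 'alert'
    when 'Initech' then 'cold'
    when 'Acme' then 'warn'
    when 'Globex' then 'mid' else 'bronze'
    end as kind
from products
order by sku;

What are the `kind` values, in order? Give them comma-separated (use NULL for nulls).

sku=B10: ELSE → bronze
sku=B11: ELSE → bronze
sku=B13: supplier='Soylent' → alert
sku=B23: supplier='Soylent' → alert
sku=B31: ELSE → bronze
sku=B32: supplier='Globex' → mid
sku=B33: supplier='Initech' → cold
sku=B34: ELSE → bronze
sku=B38: supplier='Globex' → mid
sku=B56: supplier='Globex' → mid
sku=B60: supplier='Soylent' → alert
sku=B76: supplier='Soylent' → alert
sku=B78: supplier='Globex' → mid
sku=B85: supplier='Acme' → warn

bronze, bronze, alert, alert, bronze, mid, cold, bronze, mid, mid, alert, alert, mid, warn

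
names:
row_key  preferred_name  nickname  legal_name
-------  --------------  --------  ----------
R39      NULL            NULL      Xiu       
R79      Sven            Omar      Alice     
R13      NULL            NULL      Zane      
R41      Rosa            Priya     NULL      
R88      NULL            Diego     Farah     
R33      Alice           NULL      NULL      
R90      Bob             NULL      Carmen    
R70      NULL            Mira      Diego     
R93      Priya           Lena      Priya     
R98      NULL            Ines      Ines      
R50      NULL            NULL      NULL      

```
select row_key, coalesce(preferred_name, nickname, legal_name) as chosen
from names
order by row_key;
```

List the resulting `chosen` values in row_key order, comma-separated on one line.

Zane, Alice, Xiu, Rosa, NULL, Mira, Sven, Diego, Bob, Priya, Ines

row_key=R13: preferred_name=NULL, nickname=NULL, legal_name=Zane → Zane
row_key=R33: preferred_name=Alice → Alice
row_key=R39: preferred_name=NULL, nickname=NULL, legal_name=Xiu → Xiu
row_key=R41: preferred_name=Rosa → Rosa
row_key=R50: preferred_name=NULL, nickname=NULL, legal_name=NULL (all NULL) → NULL
row_key=R70: preferred_name=NULL, nickname=Mira → Mira
row_key=R79: preferred_name=Sven → Sven
row_key=R88: preferred_name=NULL, nickname=Diego → Diego
row_key=R90: preferred_name=Bob → Bob
row_key=R93: preferred_name=Priya → Priya
row_key=R98: preferred_name=NULL, nickname=Ines → Ines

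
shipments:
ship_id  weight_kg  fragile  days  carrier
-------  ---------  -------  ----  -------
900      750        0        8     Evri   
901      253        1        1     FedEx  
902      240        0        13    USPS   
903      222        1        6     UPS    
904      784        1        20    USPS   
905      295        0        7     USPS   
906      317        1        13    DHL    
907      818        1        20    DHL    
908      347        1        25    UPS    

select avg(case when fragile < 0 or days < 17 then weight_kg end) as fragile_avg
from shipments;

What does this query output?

346.1666666667

ship_id=900: ✓ → 750
ship_id=901: ✓ → 253
ship_id=902: ✓ → 240
ship_id=903: ✓ → 222
ship_id=904: ✗
ship_id=905: ✓ → 295
ship_id=906: ✓ → 317
ship_id=907: ✗
ship_id=908: ✗
fragile_avg = (750 + 253 + 240 + 222 + 295 + 317) / 6 = 346.1666666667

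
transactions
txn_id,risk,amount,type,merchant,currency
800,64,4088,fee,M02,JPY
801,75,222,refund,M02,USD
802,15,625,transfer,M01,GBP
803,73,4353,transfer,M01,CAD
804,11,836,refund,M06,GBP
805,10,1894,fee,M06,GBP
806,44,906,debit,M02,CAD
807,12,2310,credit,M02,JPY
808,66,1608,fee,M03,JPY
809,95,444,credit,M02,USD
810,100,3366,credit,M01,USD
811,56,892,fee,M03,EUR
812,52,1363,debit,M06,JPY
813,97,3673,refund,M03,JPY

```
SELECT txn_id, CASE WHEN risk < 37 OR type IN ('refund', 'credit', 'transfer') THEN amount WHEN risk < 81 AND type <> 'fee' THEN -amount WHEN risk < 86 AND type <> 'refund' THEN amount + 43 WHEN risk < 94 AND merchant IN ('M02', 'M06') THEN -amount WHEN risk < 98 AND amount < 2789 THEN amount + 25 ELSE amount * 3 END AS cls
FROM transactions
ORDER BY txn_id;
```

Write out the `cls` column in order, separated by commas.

4131, 222, 625, 4353, 836, 1894, -906, 2310, 1651, 444, 3366, 935, -1363, 3673

txn_id=800: risk < 86 AND type <> 'refund' → 4131
txn_id=801: risk < 37 OR type IN ('refund', 'credit', 'transfer') → 222
txn_id=802: risk < 37 OR type IN ('refund', 'credit', 'transfer') → 625
txn_id=803: risk < 37 OR type IN ('refund', 'credit', 'transfer') → 4353
txn_id=804: risk < 37 OR type IN ('refund', 'credit', 'transfer') → 836
txn_id=805: risk < 37 OR type IN ('refund', 'credit', 'transfer') → 1894
txn_id=806: risk < 81 AND type <> 'fee' → -906
txn_id=807: risk < 37 OR type IN ('refund', 'credit', 'transfer') → 2310
txn_id=808: risk < 86 AND type <> 'refund' → 1651
txn_id=809: risk < 37 OR type IN ('refund', 'credit', 'transfer') → 444
txn_id=810: risk < 37 OR type IN ('refund', 'credit', 'transfer') → 3366
txn_id=811: risk < 86 AND type <> 'refund' → 935
txn_id=812: risk < 81 AND type <> 'fee' → -1363
txn_id=813: risk < 37 OR type IN ('refund', 'credit', 'transfer') → 3673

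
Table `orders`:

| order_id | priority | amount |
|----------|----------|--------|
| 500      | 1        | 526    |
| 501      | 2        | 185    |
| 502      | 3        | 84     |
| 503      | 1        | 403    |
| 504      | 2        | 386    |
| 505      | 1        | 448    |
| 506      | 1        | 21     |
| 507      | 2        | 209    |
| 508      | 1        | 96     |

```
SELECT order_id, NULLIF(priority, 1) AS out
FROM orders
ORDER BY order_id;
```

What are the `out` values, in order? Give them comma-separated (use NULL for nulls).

order_id=500: priority=1 vs 1: equal → NULL
order_id=501: priority=2 vs 1: differ → 2
order_id=502: priority=3 vs 1: differ → 3
order_id=503: priority=1 vs 1: equal → NULL
order_id=504: priority=2 vs 1: differ → 2
order_id=505: priority=1 vs 1: equal → NULL
order_id=506: priority=1 vs 1: equal → NULL
order_id=507: priority=2 vs 1: differ → 2
order_id=508: priority=1 vs 1: equal → NULL

NULL, 2, 3, NULL, 2, NULL, NULL, 2, NULL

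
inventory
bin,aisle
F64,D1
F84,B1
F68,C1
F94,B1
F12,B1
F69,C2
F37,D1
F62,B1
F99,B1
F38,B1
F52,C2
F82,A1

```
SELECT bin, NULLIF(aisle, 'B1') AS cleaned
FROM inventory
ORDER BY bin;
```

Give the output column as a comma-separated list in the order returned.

bin=F12: aisle=B1 vs B1: equal → NULL
bin=F37: aisle=D1 vs B1: differ → D1
bin=F38: aisle=B1 vs B1: equal → NULL
bin=F52: aisle=C2 vs B1: differ → C2
bin=F62: aisle=B1 vs B1: equal → NULL
bin=F64: aisle=D1 vs B1: differ → D1
bin=F68: aisle=C1 vs B1: differ → C1
bin=F69: aisle=C2 vs B1: differ → C2
bin=F82: aisle=A1 vs B1: differ → A1
bin=F84: aisle=B1 vs B1: equal → NULL
bin=F94: aisle=B1 vs B1: equal → NULL
bin=F99: aisle=B1 vs B1: equal → NULL

NULL, D1, NULL, C2, NULL, D1, C1, C2, A1, NULL, NULL, NULL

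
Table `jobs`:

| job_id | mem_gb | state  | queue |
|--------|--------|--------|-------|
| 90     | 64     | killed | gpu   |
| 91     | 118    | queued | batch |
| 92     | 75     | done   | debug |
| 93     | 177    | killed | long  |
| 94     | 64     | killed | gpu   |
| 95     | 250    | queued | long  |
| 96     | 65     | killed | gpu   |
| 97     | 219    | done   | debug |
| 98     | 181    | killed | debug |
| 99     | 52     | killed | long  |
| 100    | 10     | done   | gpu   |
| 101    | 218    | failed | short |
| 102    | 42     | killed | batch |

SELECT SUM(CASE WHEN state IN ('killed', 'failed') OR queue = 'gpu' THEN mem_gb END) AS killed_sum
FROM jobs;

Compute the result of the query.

job_id=90: ✓ → 64
job_id=91: ✗
job_id=92: ✗
job_id=93: ✓ → 177
job_id=94: ✓ → 64
job_id=95: ✗
job_id=96: ✓ → 65
job_id=97: ✗
job_id=98: ✓ → 181
job_id=99: ✓ → 52
job_id=100: ✓ → 10
job_id=101: ✓ → 218
job_id=102: ✓ → 42
killed_sum = 64 + 177 + 64 + 65 + 181 + 52 + 10 + 218 + 42 = 873

873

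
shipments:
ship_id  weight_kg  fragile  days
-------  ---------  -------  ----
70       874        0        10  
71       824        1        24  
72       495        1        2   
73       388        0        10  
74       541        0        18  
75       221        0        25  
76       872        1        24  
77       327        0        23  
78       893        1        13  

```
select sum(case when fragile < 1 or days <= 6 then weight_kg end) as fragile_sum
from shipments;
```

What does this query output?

2846

ship_id=70: ✓ → 874
ship_id=71: ✗
ship_id=72: ✓ → 495
ship_id=73: ✓ → 388
ship_id=74: ✓ → 541
ship_id=75: ✓ → 221
ship_id=76: ✗
ship_id=77: ✓ → 327
ship_id=78: ✗
fragile_sum = 874 + 495 + 388 + 541 + 221 + 327 = 2846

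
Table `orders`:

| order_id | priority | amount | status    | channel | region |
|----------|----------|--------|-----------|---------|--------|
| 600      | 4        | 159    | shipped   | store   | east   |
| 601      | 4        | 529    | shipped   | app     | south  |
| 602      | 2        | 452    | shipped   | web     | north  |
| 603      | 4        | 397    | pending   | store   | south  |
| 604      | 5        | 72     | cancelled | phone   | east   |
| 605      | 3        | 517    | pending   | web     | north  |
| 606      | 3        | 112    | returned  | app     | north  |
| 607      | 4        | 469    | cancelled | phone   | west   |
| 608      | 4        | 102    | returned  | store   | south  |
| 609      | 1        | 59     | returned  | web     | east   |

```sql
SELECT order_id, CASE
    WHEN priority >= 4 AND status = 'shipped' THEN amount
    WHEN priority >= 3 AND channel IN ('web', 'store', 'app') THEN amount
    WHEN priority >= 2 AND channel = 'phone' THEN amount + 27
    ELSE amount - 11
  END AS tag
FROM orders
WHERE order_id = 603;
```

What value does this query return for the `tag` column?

order_id = 603: priority=4, amount=397, status=pending, channel=store, region=south.
priority >= 4 AND status = 'shipped' → false
priority >= 3 AND channel IN ('web', 'store', 'app') → true → 397

397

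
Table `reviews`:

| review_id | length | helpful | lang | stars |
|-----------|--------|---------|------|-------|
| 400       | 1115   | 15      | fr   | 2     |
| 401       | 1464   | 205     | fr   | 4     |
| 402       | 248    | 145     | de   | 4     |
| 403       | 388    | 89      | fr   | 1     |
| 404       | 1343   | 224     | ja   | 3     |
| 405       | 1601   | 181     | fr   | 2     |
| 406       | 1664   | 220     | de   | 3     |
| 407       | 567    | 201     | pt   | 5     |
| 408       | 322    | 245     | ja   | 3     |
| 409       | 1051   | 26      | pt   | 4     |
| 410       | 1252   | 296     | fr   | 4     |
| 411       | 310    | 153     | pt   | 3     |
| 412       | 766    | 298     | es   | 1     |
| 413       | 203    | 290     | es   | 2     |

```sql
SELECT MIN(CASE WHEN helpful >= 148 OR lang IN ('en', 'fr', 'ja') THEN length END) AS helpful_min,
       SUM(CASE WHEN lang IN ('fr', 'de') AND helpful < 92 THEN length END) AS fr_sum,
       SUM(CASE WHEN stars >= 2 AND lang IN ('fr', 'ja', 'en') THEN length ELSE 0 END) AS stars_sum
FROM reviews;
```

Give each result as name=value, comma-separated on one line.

[helpful_min: helpful >= 148 OR lang IN ('en', 'fr', 'ja')]
review_id=400: ✓ → 1115
review_id=401: ✓ → 1464
review_id=402: ✗
review_id=403: ✓ → 388
review_id=404: ✓ → 1343
review_id=405: ✓ → 1601
review_id=406: ✓ → 1664
review_id=407: ✓ → 567
review_id=408: ✓ → 322
review_id=409: ✗
review_id=410: ✓ → 1252
review_id=411: ✓ → 310
review_id=412: ✓ → 766
review_id=413: ✓ → 203
helpful_min = MIN(1115, 1464, 388, 1343, 1601, 1664, 567, 322, 1252, 310, 766, 203) = 203
—
[fr_sum: lang IN ('fr', 'de') AND helpful < 92]
review_id=400: ✓ → 1115
review_id=401: ✗
review_id=402: ✗
review_id=403: ✓ → 388
review_id=404: ✗
review_id=405: ✗
review_id=406: ✗
review_id=407: ✗
review_id=408: ✗
review_id=409: ✗
review_id=410: ✗
review_id=411: ✗
review_id=412: ✗
review_id=413: ✗
fr_sum = 1115 + 388 = 1503
—
[stars_sum: stars >= 2 AND lang IN ('fr', 'ja', 'en')]
review_id=400: ✓ → 1115
review_id=401: ✓ → 1464
review_id=402: ✗
review_id=403: ✗
review_id=404: ✓ → 1343
review_id=405: ✓ → 1601
review_id=406: ✗
review_id=407: ✗
review_id=408: ✓ → 322
review_id=409: ✗
review_id=410: ✓ → 1252
review_id=411: ✗
review_id=412: ✗
review_id=413: ✗
stars_sum = 1115 + 1464 + 1343 + 1601 + 322 + 1252 = 7097

helpful_min=203, fr_sum=1503, stars_sum=7097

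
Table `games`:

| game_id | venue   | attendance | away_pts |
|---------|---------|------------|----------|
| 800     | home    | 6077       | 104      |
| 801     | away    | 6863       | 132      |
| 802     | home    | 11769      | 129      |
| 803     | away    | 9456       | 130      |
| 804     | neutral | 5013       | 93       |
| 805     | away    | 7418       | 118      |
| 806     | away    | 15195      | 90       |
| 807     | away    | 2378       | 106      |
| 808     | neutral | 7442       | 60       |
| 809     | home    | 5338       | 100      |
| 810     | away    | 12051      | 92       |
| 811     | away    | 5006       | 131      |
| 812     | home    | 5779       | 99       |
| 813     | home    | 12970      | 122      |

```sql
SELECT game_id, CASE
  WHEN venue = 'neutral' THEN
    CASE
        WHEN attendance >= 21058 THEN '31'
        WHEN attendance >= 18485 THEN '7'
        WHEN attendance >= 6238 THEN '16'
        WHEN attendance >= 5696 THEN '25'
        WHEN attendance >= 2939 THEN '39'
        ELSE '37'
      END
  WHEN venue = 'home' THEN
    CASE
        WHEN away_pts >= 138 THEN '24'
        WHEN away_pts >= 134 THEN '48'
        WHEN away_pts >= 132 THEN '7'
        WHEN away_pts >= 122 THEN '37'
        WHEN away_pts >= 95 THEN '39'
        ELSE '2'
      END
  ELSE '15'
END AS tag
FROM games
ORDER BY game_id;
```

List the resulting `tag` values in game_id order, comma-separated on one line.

game_id=800: venue='home' → inner[away_pts >= 95] → 39
game_id=801: venue='away' → outer ELSE → 15
game_id=802: venue='home' → inner[away_pts >= 122] → 37
game_id=803: venue='away' → outer ELSE → 15
game_id=804: venue='neutral' → inner[attendance >= 2939] → 39
game_id=805: venue='away' → outer ELSE → 15
game_id=806: venue='away' → outer ELSE → 15
game_id=807: venue='away' → outer ELSE → 15
game_id=808: venue='neutral' → inner[attendance >= 6238] → 16
game_id=809: venue='home' → inner[away_pts >= 95] → 39
game_id=810: venue='away' → outer ELSE → 15
game_id=811: venue='away' → outer ELSE → 15
game_id=812: venue='home' → inner[away_pts >= 95] → 39
game_id=813: venue='home' → inner[away_pts >= 122] → 37

39, 15, 37, 15, 39, 15, 15, 15, 16, 39, 15, 15, 39, 37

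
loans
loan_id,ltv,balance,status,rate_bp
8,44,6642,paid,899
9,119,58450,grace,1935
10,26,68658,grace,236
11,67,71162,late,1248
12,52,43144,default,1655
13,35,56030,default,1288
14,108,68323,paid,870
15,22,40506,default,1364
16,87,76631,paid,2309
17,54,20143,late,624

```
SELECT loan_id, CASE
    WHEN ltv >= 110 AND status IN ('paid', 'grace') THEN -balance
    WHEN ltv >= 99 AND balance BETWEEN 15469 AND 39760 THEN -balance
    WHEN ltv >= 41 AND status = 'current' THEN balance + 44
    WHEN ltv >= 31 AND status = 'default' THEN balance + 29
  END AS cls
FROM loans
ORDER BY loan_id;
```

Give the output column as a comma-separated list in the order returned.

NULL, -58450, NULL, NULL, 43173, 56059, NULL, NULL, NULL, NULL

loan_id=8: (no match → NULL) → NULL
loan_id=9: ltv >= 110 AND status IN ('paid', 'grace') → -58450
loan_id=10: (no match → NULL) → NULL
loan_id=11: (no match → NULL) → NULL
loan_id=12: ltv >= 31 AND status = 'default' → 43173
loan_id=13: ltv >= 31 AND status = 'default' → 56059
loan_id=14: (no match → NULL) → NULL
loan_id=15: (no match → NULL) → NULL
loan_id=16: (no match → NULL) → NULL
loan_id=17: (no match → NULL) → NULL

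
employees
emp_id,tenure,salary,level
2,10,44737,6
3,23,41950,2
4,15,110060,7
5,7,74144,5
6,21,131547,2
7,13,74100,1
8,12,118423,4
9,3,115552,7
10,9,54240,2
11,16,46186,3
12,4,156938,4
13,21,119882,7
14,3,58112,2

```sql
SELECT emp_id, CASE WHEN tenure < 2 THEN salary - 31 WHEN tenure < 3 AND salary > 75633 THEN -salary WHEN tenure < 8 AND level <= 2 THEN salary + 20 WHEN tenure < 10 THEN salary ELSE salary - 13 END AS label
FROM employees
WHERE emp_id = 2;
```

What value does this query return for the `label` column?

emp_id = 2: tenure=10, salary=44737, level=6.
tenure < 2 → false
tenure < 3 AND salary > 75633 → false
tenure < 8 AND level <= 2 → false
tenure < 10 → false
No prior WHEN matched → ELSE → 44724

44724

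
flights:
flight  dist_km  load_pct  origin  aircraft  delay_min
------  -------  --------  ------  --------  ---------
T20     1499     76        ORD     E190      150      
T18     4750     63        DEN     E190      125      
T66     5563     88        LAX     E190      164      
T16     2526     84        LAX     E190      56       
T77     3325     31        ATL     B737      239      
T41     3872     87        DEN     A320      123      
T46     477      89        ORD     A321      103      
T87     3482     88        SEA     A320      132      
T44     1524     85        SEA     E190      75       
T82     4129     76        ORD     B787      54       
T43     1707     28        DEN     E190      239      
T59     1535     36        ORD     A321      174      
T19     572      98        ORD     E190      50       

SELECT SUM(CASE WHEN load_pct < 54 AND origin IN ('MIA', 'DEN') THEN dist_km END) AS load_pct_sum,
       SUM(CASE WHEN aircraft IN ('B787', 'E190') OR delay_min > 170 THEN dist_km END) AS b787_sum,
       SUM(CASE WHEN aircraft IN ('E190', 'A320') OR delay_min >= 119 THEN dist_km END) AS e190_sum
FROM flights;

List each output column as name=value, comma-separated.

[load_pct_sum: load_pct < 54 AND origin IN ('MIA', 'DEN')]
flight=T20: ✗
flight=T18: ✗
flight=T66: ✗
flight=T16: ✗
flight=T77: ✗
flight=T41: ✗
flight=T46: ✗
flight=T87: ✗
flight=T44: ✗
flight=T82: ✗
flight=T43: ✓ → 1707
flight=T59: ✗
flight=T19: ✗
load_pct_sum = 1707
—
[b787_sum: aircraft IN ('B787', 'E190') OR delay_min > 170]
flight=T20: ✓ → 1499
flight=T18: ✓ → 4750
flight=T66: ✓ → 5563
flight=T16: ✓ → 2526
flight=T77: ✓ → 3325
flight=T41: ✗
flight=T46: ✗
flight=T87: ✗
flight=T44: ✓ → 1524
flight=T82: ✓ → 4129
flight=T43: ✓ → 1707
flight=T59: ✓ → 1535
flight=T19: ✓ → 572
b787_sum = 1499 + 4750 + 5563 + 2526 + 3325 + 1524 + 4129 + 1707 + 1535 + 572 = 27130
—
[e190_sum: aircraft IN ('E190', 'A320') OR delay_min >= 119]
flight=T20: ✓ → 1499
flight=T18: ✓ → 4750
flight=T66: ✓ → 5563
flight=T16: ✓ → 2526
flight=T77: ✓ → 3325
flight=T41: ✓ → 3872
flight=T46: ✗
flight=T87: ✓ → 3482
flight=T44: ✓ → 1524
flight=T82: ✗
flight=T43: ✓ → 1707
flight=T59: ✓ → 1535
flight=T19: ✓ → 572
e190_sum = 1499 + 4750 + 5563 + 2526 + 3325 + 3872 + 3482 + 1524 + 1707 + 1535 + 572 = 30355

load_pct_sum=1707, b787_sum=27130, e190_sum=30355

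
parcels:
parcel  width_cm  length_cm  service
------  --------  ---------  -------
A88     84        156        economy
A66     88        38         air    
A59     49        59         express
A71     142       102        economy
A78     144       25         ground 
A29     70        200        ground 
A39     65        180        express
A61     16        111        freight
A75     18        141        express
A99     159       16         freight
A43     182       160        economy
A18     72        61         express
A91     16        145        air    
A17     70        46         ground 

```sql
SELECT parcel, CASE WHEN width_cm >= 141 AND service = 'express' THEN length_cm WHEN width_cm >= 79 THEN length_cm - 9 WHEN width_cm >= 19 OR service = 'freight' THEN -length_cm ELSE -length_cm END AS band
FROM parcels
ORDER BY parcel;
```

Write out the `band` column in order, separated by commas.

-46, -61, -200, -180, 151, -59, -111, 29, 93, -141, 16, 147, -145, 7

parcel=A17: width_cm >= 19 OR service = 'freight' → -46
parcel=A18: width_cm >= 19 OR service = 'freight' → -61
parcel=A29: width_cm >= 19 OR service = 'freight' → -200
parcel=A39: width_cm >= 19 OR service = 'freight' → -180
parcel=A43: width_cm >= 79 → 151
parcel=A59: width_cm >= 19 OR service = 'freight' → -59
parcel=A61: width_cm >= 19 OR service = 'freight' → -111
parcel=A66: width_cm >= 79 → 29
parcel=A71: width_cm >= 79 → 93
parcel=A75: ELSE → -141
parcel=A78: width_cm >= 79 → 16
parcel=A88: width_cm >= 79 → 147
parcel=A91: ELSE → -145
parcel=A99: width_cm >= 79 → 7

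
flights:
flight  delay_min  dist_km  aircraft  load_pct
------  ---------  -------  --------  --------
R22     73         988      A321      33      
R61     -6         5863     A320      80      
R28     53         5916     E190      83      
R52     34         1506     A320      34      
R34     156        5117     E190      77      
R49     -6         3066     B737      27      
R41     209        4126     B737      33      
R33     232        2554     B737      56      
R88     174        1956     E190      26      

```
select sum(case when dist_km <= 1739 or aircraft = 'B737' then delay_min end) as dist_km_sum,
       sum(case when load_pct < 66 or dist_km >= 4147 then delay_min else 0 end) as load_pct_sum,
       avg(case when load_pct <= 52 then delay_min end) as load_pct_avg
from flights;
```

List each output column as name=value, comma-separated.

[dist_km_sum: dist_km <= 1739 or aircraft = 'B737']
flight=R22: ✓ → 73
flight=R61: ✗
flight=R28: ✗
flight=R52: ✓ → 34
flight=R34: ✗
flight=R49: ✓ → -6
flight=R41: ✓ → 209
flight=R33: ✓ → 232
flight=R88: ✗
dist_km_sum = 73 + 34 + -6 + 209 + 232 = 542
—
[load_pct_sum: load_pct < 66 or dist_km >= 4147]
flight=R22: ✓ → 73
flight=R61: ✓ → -6
flight=R28: ✓ → 53
flight=R52: ✓ → 34
flight=R34: ✓ → 156
flight=R49: ✓ → -6
flight=R41: ✓ → 209
flight=R33: ✓ → 232
flight=R88: ✓ → 174
load_pct_sum = 73 + -6 + 53 + 34 + 156 + -6 + 209 + 232 + 174 = 919
—
[load_pct_avg: load_pct <= 52]
flight=R22: ✓ → 73
flight=R61: ✗
flight=R28: ✗
flight=R52: ✓ → 34
flight=R34: ✗
flight=R49: ✓ → -6
flight=R41: ✓ → 209
flight=R33: ✗
flight=R88: ✓ → 174
load_pct_avg = (73 + 34 + -6 + 209 + 174) / 5 = 96.8

dist_km_sum=542, load_pct_sum=919, load_pct_avg=96.8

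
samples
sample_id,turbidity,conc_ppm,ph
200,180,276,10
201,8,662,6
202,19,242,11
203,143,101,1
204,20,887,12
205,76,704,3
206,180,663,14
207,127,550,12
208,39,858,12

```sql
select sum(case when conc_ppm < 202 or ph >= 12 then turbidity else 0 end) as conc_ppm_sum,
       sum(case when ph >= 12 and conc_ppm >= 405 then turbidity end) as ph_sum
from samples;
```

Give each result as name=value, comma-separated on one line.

conc_ppm_sum=509, ph_sum=366

[conc_ppm_sum: conc_ppm < 202 or ph >= 12]
sample_id=200: ✗
sample_id=201: ✗
sample_id=202: ✗
sample_id=203: ✓ → 143
sample_id=204: ✓ → 20
sample_id=205: ✗
sample_id=206: ✓ → 180
sample_id=207: ✓ → 127
sample_id=208: ✓ → 39
conc_ppm_sum = 143 + 20 + 180 + 127 + 39 = 509
—
[ph_sum: ph >= 12 and conc_ppm >= 405]
sample_id=200: ✗
sample_id=201: ✗
sample_id=202: ✗
sample_id=203: ✗
sample_id=204: ✓ → 20
sample_id=205: ✗
sample_id=206: ✓ → 180
sample_id=207: ✓ → 127
sample_id=208: ✓ → 39
ph_sum = 20 + 180 + 127 + 39 = 366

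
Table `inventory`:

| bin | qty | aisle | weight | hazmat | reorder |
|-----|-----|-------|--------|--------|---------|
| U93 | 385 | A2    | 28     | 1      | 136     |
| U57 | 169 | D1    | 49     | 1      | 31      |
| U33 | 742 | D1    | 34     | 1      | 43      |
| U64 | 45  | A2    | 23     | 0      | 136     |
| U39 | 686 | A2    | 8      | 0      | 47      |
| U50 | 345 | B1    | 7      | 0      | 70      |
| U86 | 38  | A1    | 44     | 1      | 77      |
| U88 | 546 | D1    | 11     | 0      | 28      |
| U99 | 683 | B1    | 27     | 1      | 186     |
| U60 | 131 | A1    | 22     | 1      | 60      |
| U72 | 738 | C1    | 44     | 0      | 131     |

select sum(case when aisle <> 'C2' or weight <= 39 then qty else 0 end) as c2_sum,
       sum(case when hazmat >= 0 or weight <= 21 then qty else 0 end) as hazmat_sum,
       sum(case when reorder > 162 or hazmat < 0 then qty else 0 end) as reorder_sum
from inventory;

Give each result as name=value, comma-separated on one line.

c2_sum=4508, hazmat_sum=4508, reorder_sum=683

[c2_sum: aisle <> 'C2' or weight <= 39]
bin=U93: ✓ → 385
bin=U57: ✓ → 169
bin=U33: ✓ → 742
bin=U64: ✓ → 45
bin=U39: ✓ → 686
bin=U50: ✓ → 345
bin=U86: ✓ → 38
bin=U88: ✓ → 546
bin=U99: ✓ → 683
bin=U60: ✓ → 131
bin=U72: ✓ → 738
c2_sum = 385 + 169 + 742 + 45 + 686 + 345 + 38 + 546 + 683 + 131 + 738 = 4508
—
[hazmat_sum: hazmat >= 0 or weight <= 21]
bin=U93: ✓ → 385
bin=U57: ✓ → 169
bin=U33: ✓ → 742
bin=U64: ✓ → 45
bin=U39: ✓ → 686
bin=U50: ✓ → 345
bin=U86: ✓ → 38
bin=U88: ✓ → 546
bin=U99: ✓ → 683
bin=U60: ✓ → 131
bin=U72: ✓ → 738
hazmat_sum = 385 + 169 + 742 + 45 + 686 + 345 + 38 + 546 + 683 + 131 + 738 = 4508
—
[reorder_sum: reorder > 162 or hazmat < 0]
bin=U93: ✗
bin=U57: ✗
bin=U33: ✗
bin=U64: ✗
bin=U39: ✗
bin=U50: ✗
bin=U86: ✗
bin=U88: ✗
bin=U99: ✓ → 683
bin=U60: ✗
bin=U72: ✗
reorder_sum = 683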